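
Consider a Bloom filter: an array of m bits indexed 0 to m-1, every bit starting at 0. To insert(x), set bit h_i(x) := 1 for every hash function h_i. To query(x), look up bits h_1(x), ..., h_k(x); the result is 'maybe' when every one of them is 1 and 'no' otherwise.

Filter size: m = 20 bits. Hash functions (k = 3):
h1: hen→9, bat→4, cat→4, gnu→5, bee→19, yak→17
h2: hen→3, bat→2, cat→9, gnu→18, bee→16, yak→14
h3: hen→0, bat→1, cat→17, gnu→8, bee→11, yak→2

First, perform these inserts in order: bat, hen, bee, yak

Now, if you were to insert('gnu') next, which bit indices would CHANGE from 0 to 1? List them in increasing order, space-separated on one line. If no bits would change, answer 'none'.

Start: bits=00000000000000000000
After insert 'bat': sets bits 1 2 4 -> bits=01101000000000000000
After insert 'hen': sets bits 0 3 9 -> bits=11111000010000000000
After insert 'bee': sets bits 11 16 19 -> bits=11111000010100001001
After insert 'yak': sets bits 2 14 17 -> bits=11111000010100101101
insert 'gnu' would touch bits 5 8 18; currently bit5=0, bit8=0, bit18=0
Bits that are 0 among those (would change 0->1): 5 8 18

Answer: 5 8 18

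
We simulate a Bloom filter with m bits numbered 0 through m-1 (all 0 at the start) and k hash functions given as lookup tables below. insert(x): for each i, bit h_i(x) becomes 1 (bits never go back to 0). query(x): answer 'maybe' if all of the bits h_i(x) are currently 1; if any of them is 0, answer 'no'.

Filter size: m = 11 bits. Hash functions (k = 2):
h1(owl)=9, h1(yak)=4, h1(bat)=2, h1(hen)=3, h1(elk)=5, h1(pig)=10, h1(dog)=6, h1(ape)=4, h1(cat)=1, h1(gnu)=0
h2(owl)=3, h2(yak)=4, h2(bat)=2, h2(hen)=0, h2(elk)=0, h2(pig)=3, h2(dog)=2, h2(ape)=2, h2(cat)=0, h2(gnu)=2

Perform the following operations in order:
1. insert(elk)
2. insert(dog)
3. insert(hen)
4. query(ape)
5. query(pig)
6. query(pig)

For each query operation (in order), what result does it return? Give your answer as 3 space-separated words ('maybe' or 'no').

Start: bits=00000000000
Op 1: insert elk -> sets bits 0 5 -> bits=10000100000
Op 2: insert dog -> sets bits 2 6 -> bits=10100110000
Op 3: insert hen -> sets bits 0 3 -> bits=10110110000
Op 4: query ape -> checks bit2=1, bit4=0 (has a 0) -> no
Op 5: query pig -> checks bit3=1, bit10=0 (has a 0) -> no
Op 6: query pig -> checks bit3=1, bit10=0 (has a 0) -> no
Query results in order: no no no

Answer: no no no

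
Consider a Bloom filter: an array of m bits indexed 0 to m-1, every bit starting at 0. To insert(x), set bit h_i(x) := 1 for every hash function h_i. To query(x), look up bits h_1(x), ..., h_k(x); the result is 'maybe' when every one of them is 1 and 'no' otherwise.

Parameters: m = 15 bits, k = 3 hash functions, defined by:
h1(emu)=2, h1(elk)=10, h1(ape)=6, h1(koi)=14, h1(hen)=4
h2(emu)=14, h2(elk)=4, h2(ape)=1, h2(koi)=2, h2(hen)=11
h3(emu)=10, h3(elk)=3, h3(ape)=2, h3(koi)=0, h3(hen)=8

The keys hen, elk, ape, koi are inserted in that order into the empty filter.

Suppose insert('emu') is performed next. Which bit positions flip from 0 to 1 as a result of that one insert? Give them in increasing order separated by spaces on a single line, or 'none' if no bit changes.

Start: bits=000000000000000
After insert 'hen': sets bits 4 8 11 -> bits=000010001001000
After insert 'elk': sets bits 3 4 10 -> bits=000110001011000
After insert 'ape': sets bits 1 2 6 -> bits=011110101011000
After insert 'koi': sets bits 0 2 14 -> bits=111110101011001
insert 'emu' would touch bits 2 10 14; currently bit2=1, bit10=1, bit14=1
Bits that are 0 among those (would change 0->1): none

Answer: none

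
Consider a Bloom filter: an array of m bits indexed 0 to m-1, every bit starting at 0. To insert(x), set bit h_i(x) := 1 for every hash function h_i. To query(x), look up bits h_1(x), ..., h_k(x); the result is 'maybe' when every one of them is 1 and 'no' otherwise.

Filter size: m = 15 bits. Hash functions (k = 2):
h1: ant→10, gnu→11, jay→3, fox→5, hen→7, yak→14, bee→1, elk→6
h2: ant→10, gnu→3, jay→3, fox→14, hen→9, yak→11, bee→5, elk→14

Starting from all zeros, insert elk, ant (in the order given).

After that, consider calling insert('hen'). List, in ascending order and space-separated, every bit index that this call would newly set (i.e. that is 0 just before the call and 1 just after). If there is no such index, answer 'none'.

Answer: 7 9

Derivation:
Start: bits=000000000000000
After insert 'elk': sets bits 6 14 -> bits=000000100000001
After insert 'ant': sets bits 10 -> bits=000000100010001
insert 'hen' would touch bits 7 9; currently bit7=0, bit9=0
Bits that are 0 among those (would change 0->1): 7 9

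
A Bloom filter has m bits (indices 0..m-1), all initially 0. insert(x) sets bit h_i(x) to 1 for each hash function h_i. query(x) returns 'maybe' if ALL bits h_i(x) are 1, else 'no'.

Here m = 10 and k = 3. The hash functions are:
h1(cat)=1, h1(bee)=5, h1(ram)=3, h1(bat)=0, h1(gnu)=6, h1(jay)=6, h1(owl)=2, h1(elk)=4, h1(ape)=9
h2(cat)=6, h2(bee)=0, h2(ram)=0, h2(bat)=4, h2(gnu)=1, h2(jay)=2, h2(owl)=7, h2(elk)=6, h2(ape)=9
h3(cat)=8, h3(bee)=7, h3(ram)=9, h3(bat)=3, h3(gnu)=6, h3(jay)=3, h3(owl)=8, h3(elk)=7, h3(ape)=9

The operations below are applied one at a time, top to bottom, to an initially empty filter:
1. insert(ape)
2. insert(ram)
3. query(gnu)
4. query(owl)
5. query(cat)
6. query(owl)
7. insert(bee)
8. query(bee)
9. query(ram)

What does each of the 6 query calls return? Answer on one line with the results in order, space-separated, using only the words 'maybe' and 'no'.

Start: bits=0000000000
Op 1: insert ape -> sets bits 9 -> bits=0000000001
Op 2: insert ram -> sets bits 0 3 9 -> bits=1001000001
Op 3: query gnu -> checks bit1=0, bit6=0 (has a 0) -> no
Op 4: query owl -> checks bit2=0, bit7=0, bit8=0 (has a 0) -> no
Op 5: query cat -> checks bit1=0, bit6=0, bit8=0 (has a 0) -> no
Op 6: query owl -> checks bit2=0, bit7=0, bit8=0 (has a 0) -> no
Op 7: insert bee -> sets bits 0 5 7 -> bits=1001010101
Op 8: query bee -> checks bit0=1, bit5=1, bit7=1 (all 1) -> maybe
Op 9: query ram -> checks bit0=1, bit3=1, bit9=1 (all 1) -> maybe
Query results in order: no no no no maybe maybe

Answer: no no no no maybe maybe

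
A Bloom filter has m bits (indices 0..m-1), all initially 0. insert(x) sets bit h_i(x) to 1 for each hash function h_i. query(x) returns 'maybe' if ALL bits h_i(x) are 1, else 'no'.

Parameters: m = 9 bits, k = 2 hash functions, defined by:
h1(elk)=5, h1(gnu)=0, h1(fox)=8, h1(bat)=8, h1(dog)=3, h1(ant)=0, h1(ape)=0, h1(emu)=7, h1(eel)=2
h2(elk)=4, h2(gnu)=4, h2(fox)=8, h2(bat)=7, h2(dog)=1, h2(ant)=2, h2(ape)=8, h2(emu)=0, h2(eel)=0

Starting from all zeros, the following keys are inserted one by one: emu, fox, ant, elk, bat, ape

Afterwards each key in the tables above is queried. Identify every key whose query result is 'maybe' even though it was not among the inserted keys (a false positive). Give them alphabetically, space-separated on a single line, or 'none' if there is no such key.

Start: bits=000000000
After insert 'emu': sets bits 0 7 -> bits=100000010
After insert 'fox': sets bits 8 -> bits=100000011
After insert 'ant': sets bits 0 2 -> bits=101000011
After insert 'elk': sets bits 4 5 -> bits=101011011
After insert 'bat': sets bits 7 8 -> bits=101011011
After insert 'ape': sets bits 0 8 -> bits=101011011
Not inserted: dog eel gnu — query each against bits=101011011:
query dog: checks bit1=0, bit3=0 (has a 0) -> no => not a false positive
query eel: checks bit0=1, bit2=1 (all 1) -> maybe => FALSE POSITIVE
query gnu: checks bit0=1, bit4=1 (all 1) -> maybe => FALSE POSITIVE
False positives (alphabetical): eel gnu

Answer: eel gnu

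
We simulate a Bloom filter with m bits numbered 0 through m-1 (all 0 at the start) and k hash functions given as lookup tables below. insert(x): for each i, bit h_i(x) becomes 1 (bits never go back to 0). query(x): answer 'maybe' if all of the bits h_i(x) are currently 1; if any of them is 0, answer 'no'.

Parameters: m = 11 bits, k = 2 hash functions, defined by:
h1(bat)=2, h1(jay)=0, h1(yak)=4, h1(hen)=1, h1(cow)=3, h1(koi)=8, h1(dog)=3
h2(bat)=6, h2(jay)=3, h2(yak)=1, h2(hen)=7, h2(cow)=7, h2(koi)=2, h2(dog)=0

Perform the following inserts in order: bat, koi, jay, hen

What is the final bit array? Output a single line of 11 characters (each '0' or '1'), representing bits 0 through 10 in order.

Start: bits=00000000000
After insert 'bat': sets bits 2 6 -> bits=00100010000
After insert 'koi': sets bits 2 8 -> bits=00100010100
After insert 'jay': sets bits 0 3 -> bits=10110010100
After insert 'hen': sets bits 1 7 -> bits=11110011100

Answer: 11110011100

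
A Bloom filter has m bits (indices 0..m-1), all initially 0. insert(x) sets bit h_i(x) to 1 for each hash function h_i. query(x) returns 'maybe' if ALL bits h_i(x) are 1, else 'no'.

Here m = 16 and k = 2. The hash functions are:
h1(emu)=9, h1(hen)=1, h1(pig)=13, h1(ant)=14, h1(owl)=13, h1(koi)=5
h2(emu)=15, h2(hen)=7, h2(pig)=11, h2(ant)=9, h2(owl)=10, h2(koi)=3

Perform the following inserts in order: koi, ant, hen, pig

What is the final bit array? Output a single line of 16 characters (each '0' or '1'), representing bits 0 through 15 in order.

Answer: 0101010101010110

Derivation:
Start: bits=0000000000000000
After insert 'koi': sets bits 3 5 -> bits=0001010000000000
After insert 'ant': sets bits 9 14 -> bits=0001010001000010
After insert 'hen': sets bits 1 7 -> bits=0101010101000010
After insert 'pig': sets bits 11 13 -> bits=0101010101010110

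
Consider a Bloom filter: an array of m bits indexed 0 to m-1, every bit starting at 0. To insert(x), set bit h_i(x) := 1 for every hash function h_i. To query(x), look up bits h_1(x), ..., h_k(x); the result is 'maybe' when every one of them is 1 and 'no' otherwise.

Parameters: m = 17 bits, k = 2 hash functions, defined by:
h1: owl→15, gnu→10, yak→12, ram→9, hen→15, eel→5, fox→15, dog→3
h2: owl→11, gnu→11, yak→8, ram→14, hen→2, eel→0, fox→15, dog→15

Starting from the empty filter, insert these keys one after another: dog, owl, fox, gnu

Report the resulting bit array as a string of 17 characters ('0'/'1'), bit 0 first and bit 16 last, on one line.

Start: bits=00000000000000000
After insert 'dog': sets bits 3 15 -> bits=00010000000000010
After insert 'owl': sets bits 11 15 -> bits=00010000000100010
After insert 'fox': sets bits 15 -> bits=00010000000100010
After insert 'gnu': sets bits 10 11 -> bits=00010000001100010

Answer: 00010000001100010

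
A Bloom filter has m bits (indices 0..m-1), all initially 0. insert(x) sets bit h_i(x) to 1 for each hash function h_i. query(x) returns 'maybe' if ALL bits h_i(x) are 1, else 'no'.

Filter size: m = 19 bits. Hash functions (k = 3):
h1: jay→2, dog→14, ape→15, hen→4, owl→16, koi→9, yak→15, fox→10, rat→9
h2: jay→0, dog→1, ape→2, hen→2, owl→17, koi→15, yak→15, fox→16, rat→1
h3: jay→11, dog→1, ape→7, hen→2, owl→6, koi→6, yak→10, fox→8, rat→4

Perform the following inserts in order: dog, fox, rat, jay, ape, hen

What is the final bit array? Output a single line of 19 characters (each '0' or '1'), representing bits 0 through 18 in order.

Start: bits=0000000000000000000
After insert 'dog': sets bits 1 14 -> bits=0100000000000010000
After insert 'fox': sets bits 8 10 16 -> bits=0100000010100010100
After insert 'rat': sets bits 1 4 9 -> bits=0100100011100010100
After insert 'jay': sets bits 0 2 11 -> bits=1110100011110010100
After insert 'ape': sets bits 2 7 15 -> bits=1110100111110011100
After insert 'hen': sets bits 2 4 -> bits=1110100111110011100

Answer: 1110100111110011100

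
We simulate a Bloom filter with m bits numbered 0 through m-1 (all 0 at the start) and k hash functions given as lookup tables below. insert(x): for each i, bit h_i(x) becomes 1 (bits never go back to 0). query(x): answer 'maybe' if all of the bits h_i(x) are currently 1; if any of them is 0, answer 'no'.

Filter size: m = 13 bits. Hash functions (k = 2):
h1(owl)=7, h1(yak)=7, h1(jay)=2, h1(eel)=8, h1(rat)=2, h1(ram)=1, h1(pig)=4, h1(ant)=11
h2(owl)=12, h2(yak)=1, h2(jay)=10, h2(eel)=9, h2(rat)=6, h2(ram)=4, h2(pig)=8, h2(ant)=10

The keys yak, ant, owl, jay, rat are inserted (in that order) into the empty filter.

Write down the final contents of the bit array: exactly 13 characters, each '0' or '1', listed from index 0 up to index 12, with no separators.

Answer: 0110001100111

Derivation:
Start: bits=0000000000000
After insert 'yak': sets bits 1 7 -> bits=0100000100000
After insert 'ant': sets bits 10 11 -> bits=0100000100110
After insert 'owl': sets bits 7 12 -> bits=0100000100111
After insert 'jay': sets bits 2 10 -> bits=0110000100111
After insert 'rat': sets bits 2 6 -> bits=0110001100111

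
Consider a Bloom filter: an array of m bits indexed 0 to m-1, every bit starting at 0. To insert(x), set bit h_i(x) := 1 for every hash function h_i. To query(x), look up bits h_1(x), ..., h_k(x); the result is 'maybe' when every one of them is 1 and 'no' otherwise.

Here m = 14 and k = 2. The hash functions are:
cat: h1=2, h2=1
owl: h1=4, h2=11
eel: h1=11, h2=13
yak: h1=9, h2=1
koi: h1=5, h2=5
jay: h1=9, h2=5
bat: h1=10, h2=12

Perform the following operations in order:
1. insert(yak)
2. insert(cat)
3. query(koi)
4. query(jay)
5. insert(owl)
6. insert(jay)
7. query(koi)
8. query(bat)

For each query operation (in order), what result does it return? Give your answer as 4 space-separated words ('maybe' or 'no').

Answer: no no maybe no

Derivation:
Start: bits=00000000000000
Op 1: insert yak -> sets bits 1 9 -> bits=01000000010000
Op 2: insert cat -> sets bits 1 2 -> bits=01100000010000
Op 3: query koi -> checks bit5=0 (has a 0) -> no
Op 4: query jay -> checks bit5=0, bit9=1 (has a 0) -> no
Op 5: insert owl -> sets bits 4 11 -> bits=01101000010100
Op 6: insert jay -> sets bits 5 9 -> bits=01101100010100
Op 7: query koi -> checks bit5=1 (all 1) -> maybe
Op 8: query bat -> checks bit10=0, bit12=0 (has a 0) -> no
Query results in order: no no maybe no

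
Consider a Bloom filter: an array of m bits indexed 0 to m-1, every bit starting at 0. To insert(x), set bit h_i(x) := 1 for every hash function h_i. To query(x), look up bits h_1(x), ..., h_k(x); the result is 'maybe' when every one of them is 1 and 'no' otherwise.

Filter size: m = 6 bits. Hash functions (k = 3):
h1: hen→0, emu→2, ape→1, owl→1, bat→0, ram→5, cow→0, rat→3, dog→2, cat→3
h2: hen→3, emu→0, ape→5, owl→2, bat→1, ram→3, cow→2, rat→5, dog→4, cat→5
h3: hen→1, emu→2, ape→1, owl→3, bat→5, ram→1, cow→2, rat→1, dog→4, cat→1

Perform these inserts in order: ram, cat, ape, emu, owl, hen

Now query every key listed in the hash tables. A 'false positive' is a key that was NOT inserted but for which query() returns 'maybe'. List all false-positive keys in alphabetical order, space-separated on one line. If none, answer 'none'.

Answer: bat cow rat

Derivation:
Start: bits=000000
After insert 'ram': sets bits 1 3 5 -> bits=010101
After insert 'cat': sets bits 1 3 5 -> bits=010101
After insert 'ape': sets bits 1 5 -> bits=010101
After insert 'emu': sets bits 0 2 -> bits=111101
After insert 'owl': sets bits 1 2 3 -> bits=111101
After insert 'hen': sets bits 0 1 3 -> bits=111101
Not inserted: bat cow dog rat — query each against bits=111101:
query bat: checks bit0=1, bit1=1, bit5=1 (all 1) -> maybe => FALSE POSITIVE
query cow: checks bit0=1, bit2=1 (all 1) -> maybe => FALSE POSITIVE
query dog: checks bit2=1, bit4=0 (has a 0) -> no => not a false positive
query rat: checks bit1=1, bit3=1, bit5=1 (all 1) -> maybe => FALSE POSITIVE
False positives (alphabetical): bat cow rat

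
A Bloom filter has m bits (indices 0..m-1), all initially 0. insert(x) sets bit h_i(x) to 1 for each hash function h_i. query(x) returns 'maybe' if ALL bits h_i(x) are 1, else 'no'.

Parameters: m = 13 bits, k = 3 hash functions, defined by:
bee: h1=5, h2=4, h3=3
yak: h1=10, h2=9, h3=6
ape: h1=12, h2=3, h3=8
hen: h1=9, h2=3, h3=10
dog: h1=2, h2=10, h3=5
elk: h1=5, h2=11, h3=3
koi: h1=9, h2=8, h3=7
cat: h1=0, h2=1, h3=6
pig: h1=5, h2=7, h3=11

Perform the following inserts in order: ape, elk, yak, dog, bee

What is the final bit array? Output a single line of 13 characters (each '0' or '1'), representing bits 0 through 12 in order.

Start: bits=0000000000000
After insert 'ape': sets bits 3 8 12 -> bits=0001000010001
After insert 'elk': sets bits 3 5 11 -> bits=0001010010011
After insert 'yak': sets bits 6 9 10 -> bits=0001011011111
After insert 'dog': sets bits 2 5 10 -> bits=0011011011111
After insert 'bee': sets bits 3 4 5 -> bits=0011111011111

Answer: 0011111011111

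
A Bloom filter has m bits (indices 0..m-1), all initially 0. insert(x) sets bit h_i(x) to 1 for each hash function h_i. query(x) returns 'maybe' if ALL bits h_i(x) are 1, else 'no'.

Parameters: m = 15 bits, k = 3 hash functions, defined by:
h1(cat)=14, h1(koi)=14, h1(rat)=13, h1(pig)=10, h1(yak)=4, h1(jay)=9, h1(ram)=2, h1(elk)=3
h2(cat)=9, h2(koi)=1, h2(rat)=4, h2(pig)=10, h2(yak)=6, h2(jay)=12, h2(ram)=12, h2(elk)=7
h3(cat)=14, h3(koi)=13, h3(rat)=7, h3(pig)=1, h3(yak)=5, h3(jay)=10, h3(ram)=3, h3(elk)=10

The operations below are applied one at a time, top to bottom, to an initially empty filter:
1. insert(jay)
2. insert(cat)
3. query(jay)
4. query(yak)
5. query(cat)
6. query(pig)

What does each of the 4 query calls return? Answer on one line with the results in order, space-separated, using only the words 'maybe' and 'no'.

Start: bits=000000000000000
Op 1: insert jay -> sets bits 9 10 12 -> bits=000000000110100
Op 2: insert cat -> sets bits 9 14 -> bits=000000000110101
Op 3: query jay -> checks bit9=1, bit10=1, bit12=1 (all 1) -> maybe
Op 4: query yak -> checks bit4=0, bit5=0, bit6=0 (has a 0) -> no
Op 5: query cat -> checks bit9=1, bit14=1 (all 1) -> maybe
Op 6: query pig -> checks bit1=0, bit10=1 (has a 0) -> no
Query results in order: maybe no maybe no

Answer: maybe no maybe no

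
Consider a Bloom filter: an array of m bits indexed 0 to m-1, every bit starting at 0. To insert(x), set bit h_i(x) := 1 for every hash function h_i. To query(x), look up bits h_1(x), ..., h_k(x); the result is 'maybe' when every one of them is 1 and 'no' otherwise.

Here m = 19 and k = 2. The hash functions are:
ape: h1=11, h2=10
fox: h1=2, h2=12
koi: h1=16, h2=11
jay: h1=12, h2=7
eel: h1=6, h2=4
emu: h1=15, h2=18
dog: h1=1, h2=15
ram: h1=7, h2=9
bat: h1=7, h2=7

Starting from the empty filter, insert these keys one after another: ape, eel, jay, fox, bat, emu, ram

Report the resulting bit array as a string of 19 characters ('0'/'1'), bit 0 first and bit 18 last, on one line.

Answer: 0010101101111001001

Derivation:
Start: bits=0000000000000000000
After insert 'ape': sets bits 10 11 -> bits=0000000000110000000
After insert 'eel': sets bits 4 6 -> bits=0000101000110000000
After insert 'jay': sets bits 7 12 -> bits=0000101100111000000
After insert 'fox': sets bits 2 12 -> bits=0010101100111000000
After insert 'bat': sets bits 7 -> bits=0010101100111000000
After insert 'emu': sets bits 15 18 -> bits=0010101100111001001
After insert 'ram': sets bits 7 9 -> bits=0010101101111001001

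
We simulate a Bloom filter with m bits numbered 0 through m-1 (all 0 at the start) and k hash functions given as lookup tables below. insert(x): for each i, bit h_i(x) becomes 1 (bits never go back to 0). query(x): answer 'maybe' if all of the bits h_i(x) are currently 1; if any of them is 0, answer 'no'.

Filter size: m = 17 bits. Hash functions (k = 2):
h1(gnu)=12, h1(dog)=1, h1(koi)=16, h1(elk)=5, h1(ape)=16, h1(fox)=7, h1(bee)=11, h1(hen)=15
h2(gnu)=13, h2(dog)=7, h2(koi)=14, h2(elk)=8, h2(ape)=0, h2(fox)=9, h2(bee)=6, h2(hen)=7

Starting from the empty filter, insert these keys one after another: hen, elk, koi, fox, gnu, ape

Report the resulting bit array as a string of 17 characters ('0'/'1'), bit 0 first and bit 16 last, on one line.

Answer: 10000101110011111

Derivation:
Start: bits=00000000000000000
After insert 'hen': sets bits 7 15 -> bits=00000001000000010
After insert 'elk': sets bits 5 8 -> bits=00000101100000010
After insert 'koi': sets bits 14 16 -> bits=00000101100000111
After insert 'fox': sets bits 7 9 -> bits=00000101110000111
After insert 'gnu': sets bits 12 13 -> bits=00000101110011111
After insert 'ape': sets bits 0 16 -> bits=10000101110011111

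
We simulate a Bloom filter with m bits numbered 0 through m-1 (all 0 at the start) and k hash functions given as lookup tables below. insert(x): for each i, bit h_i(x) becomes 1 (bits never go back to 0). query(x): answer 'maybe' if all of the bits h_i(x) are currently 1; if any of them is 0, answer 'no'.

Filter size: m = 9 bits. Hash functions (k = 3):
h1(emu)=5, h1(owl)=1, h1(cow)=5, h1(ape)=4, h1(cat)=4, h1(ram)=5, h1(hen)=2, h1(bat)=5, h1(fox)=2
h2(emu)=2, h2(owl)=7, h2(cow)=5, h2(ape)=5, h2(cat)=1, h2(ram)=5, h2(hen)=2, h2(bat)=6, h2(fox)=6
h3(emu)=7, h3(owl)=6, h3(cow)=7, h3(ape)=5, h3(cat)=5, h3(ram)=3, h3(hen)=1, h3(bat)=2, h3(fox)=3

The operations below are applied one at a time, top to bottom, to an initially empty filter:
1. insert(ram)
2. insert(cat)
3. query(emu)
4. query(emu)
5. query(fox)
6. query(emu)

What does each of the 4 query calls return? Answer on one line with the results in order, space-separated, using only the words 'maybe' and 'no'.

Answer: no no no no

Derivation:
Start: bits=000000000
Op 1: insert ram -> sets bits 3 5 -> bits=000101000
Op 2: insert cat -> sets bits 1 4 5 -> bits=010111000
Op 3: query emu -> checks bit2=0, bit5=1, bit7=0 (has a 0) -> no
Op 4: query emu -> checks bit2=0, bit5=1, bit7=0 (has a 0) -> no
Op 5: query fox -> checks bit2=0, bit3=1, bit6=0 (has a 0) -> no
Op 6: query emu -> checks bit2=0, bit5=1, bit7=0 (has a 0) -> no
Query results in order: no no no no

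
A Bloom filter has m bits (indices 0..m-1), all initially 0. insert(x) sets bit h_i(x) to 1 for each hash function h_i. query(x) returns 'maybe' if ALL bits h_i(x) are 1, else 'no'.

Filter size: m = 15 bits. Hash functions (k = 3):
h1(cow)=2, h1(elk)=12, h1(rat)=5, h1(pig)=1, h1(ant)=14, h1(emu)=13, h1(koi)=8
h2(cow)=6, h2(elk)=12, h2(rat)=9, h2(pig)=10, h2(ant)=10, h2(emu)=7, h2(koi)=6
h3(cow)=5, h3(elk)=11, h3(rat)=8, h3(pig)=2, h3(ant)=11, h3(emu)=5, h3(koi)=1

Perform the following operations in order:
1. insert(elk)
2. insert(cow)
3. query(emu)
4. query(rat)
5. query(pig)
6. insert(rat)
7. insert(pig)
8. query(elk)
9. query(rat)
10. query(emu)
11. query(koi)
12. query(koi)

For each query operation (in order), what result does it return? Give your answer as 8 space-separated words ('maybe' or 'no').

Start: bits=000000000000000
Op 1: insert elk -> sets bits 11 12 -> bits=000000000001100
Op 2: insert cow -> sets bits 2 5 6 -> bits=001001100001100
Op 3: query emu -> checks bit5=1, bit7=0, bit13=0 (has a 0) -> no
Op 4: query rat -> checks bit5=1, bit8=0, bit9=0 (has a 0) -> no
Op 5: query pig -> checks bit1=0, bit2=1, bit10=0 (has a 0) -> no
Op 6: insert rat -> sets bits 5 8 9 -> bits=001001101101100
Op 7: insert pig -> sets bits 1 2 10 -> bits=011001101111100
Op 8: query elk -> checks bit11=1, bit12=1 (all 1) -> maybe
Op 9: query rat -> checks bit5=1, bit8=1, bit9=1 (all 1) -> maybe
Op 10: query emu -> checks bit5=1, bit7=0, bit13=0 (has a 0) -> no
Op 11: query koi -> checks bit1=1, bit6=1, bit8=1 (all 1) -> maybe
Op 12: query koi -> checks bit1=1, bit6=1, bit8=1 (all 1) -> maybe
Query results in order: no no no maybe maybe no maybe maybe

Answer: no no no maybe maybe no maybe maybe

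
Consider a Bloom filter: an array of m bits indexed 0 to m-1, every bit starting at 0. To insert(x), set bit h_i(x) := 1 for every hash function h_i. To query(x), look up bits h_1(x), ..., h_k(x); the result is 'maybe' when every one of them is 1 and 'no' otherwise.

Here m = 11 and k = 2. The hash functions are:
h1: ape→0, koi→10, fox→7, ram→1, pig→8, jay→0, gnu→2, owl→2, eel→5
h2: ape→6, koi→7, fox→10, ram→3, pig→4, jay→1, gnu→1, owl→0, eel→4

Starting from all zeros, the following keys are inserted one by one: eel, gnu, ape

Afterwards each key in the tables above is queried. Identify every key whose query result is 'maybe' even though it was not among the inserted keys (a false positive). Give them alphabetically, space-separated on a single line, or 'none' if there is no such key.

Start: bits=00000000000
After insert 'eel': sets bits 4 5 -> bits=00001100000
After insert 'gnu': sets bits 1 2 -> bits=01101100000
After insert 'ape': sets bits 0 6 -> bits=11101110000
Not inserted: fox jay koi owl pig ram — query each against bits=11101110000:
query fox: checks bit7=0, bit10=0 (has a 0) -> no => not a false positive
query jay: checks bit0=1, bit1=1 (all 1) -> maybe => FALSE POSITIVE
query koi: checks bit7=0, bit10=0 (has a 0) -> no => not a false positive
query owl: checks bit0=1, bit2=1 (all 1) -> maybe => FALSE POSITIVE
query pig: checks bit4=1, bit8=0 (has a 0) -> no => not a false positive
query ram: checks bit1=1, bit3=0 (has a 0) -> no => not a false positive
False positives (alphabetical): jay owl

Answer: jay owl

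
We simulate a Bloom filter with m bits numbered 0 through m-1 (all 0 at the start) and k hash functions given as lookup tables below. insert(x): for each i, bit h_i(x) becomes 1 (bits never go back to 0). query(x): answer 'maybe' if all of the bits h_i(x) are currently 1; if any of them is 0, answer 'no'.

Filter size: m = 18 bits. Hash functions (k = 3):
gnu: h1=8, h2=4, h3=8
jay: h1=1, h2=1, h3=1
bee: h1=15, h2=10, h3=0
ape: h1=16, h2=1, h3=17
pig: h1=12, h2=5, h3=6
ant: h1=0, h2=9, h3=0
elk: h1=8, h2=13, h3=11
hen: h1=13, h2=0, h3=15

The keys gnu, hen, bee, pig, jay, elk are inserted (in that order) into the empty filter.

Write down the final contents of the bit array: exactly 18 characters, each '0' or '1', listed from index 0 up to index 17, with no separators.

Answer: 110011101011110100

Derivation:
Start: bits=000000000000000000
After insert 'gnu': sets bits 4 8 -> bits=000010001000000000
After insert 'hen': sets bits 0 13 15 -> bits=100010001000010100
After insert 'bee': sets bits 0 10 15 -> bits=100010001010010100
After insert 'pig': sets bits 5 6 12 -> bits=100011101010110100
After insert 'jay': sets bits 1 -> bits=110011101010110100
After insert 'elk': sets bits 8 11 13 -> bits=110011101011110100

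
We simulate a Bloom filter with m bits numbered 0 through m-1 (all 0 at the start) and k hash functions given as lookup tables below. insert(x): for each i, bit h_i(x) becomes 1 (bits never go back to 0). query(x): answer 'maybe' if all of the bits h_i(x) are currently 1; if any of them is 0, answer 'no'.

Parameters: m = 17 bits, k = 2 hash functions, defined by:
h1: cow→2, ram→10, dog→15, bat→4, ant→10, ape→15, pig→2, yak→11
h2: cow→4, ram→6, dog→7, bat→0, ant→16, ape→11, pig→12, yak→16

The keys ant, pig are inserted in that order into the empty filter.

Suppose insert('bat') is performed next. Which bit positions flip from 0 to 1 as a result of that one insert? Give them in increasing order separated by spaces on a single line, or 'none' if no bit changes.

Answer: 0 4

Derivation:
Start: bits=00000000000000000
After insert 'ant': sets bits 10 16 -> bits=00000000001000001
After insert 'pig': sets bits 2 12 -> bits=00100000001010001
insert 'bat' would touch bits 0 4; currently bit0=0, bit4=0
Bits that are 0 among those (would change 0->1): 0 4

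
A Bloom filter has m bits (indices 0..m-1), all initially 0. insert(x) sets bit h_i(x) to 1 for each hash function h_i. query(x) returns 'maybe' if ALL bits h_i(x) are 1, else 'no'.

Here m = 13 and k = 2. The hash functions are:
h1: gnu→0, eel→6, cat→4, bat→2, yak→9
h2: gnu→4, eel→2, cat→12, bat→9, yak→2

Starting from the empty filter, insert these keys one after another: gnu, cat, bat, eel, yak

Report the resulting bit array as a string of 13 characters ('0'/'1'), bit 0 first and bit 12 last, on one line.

Start: bits=0000000000000
After insert 'gnu': sets bits 0 4 -> bits=1000100000000
After insert 'cat': sets bits 4 12 -> bits=1000100000001
After insert 'bat': sets bits 2 9 -> bits=1010100001001
After insert 'eel': sets bits 2 6 -> bits=1010101001001
After insert 'yak': sets bits 2 9 -> bits=1010101001001

Answer: 1010101001001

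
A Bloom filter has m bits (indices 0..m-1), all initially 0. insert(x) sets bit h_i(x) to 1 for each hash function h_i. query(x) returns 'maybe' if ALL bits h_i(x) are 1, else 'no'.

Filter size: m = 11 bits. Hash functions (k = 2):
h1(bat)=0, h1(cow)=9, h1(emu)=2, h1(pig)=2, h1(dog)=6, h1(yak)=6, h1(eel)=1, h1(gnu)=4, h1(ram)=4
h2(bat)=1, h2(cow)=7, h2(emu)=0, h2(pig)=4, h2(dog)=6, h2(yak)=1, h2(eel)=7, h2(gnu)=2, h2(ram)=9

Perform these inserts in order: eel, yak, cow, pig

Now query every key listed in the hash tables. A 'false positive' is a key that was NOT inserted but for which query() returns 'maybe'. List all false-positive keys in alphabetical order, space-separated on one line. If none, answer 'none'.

Answer: dog gnu ram

Derivation:
Start: bits=00000000000
After insert 'eel': sets bits 1 7 -> bits=01000001000
After insert 'yak': sets bits 1 6 -> bits=01000011000
After insert 'cow': sets bits 7 9 -> bits=01000011010
After insert 'pig': sets bits 2 4 -> bits=01101011010
Not inserted: bat dog emu gnu ram — query each against bits=01101011010:
query bat: checks bit0=0, bit1=1 (has a 0) -> no => not a false positive
query dog: checks bit6=1 (all 1) -> maybe => FALSE POSITIVE
query emu: checks bit0=0, bit2=1 (has a 0) -> no => not a false positive
query gnu: checks bit2=1, bit4=1 (all 1) -> maybe => FALSE POSITIVE
query ram: checks bit4=1, bit9=1 (all 1) -> maybe => FALSE POSITIVE
False positives (alphabetical): dog gnu ram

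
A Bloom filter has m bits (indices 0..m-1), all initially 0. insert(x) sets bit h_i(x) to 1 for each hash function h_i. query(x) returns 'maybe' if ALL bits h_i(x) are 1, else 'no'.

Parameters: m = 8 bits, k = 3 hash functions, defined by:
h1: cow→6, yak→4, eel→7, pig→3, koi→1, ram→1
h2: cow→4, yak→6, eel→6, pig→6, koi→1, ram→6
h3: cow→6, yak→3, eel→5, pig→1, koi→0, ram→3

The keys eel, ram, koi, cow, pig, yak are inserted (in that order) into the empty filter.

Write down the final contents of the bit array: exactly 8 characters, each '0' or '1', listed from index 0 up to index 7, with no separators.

Answer: 11011111

Derivation:
Start: bits=00000000
After insert 'eel': sets bits 5 6 7 -> bits=00000111
After insert 'ram': sets bits 1 3 6 -> bits=01010111
After insert 'koi': sets bits 0 1 -> bits=11010111
After insert 'cow': sets bits 4 6 -> bits=11011111
After insert 'pig': sets bits 1 3 6 -> bits=11011111
After insert 'yak': sets bits 3 4 6 -> bits=11011111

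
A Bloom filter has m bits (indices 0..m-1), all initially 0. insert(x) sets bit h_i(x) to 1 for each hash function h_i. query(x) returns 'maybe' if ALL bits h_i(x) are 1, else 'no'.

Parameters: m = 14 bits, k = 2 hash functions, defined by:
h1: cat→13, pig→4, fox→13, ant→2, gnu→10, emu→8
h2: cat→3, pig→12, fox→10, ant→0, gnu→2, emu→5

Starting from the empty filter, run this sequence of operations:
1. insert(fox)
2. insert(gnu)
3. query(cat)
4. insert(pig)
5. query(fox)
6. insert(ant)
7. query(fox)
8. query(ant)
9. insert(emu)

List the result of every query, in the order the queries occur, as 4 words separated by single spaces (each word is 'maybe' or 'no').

Answer: no maybe maybe maybe

Derivation:
Start: bits=00000000000000
Op 1: insert fox -> sets bits 10 13 -> bits=00000000001001
Op 2: insert gnu -> sets bits 2 10 -> bits=00100000001001
Op 3: query cat -> checks bit3=0, bit13=1 (has a 0) -> no
Op 4: insert pig -> sets bits 4 12 -> bits=00101000001011
Op 5: query fox -> checks bit10=1, bit13=1 (all 1) -> maybe
Op 6: insert ant -> sets bits 0 2 -> bits=10101000001011
Op 7: query fox -> checks bit10=1, bit13=1 (all 1) -> maybe
Op 8: query ant -> checks bit0=1, bit2=1 (all 1) -> maybe
Op 9: insert emu -> sets bits 5 8 -> bits=10101100101011
Query results in order: no maybe maybe maybe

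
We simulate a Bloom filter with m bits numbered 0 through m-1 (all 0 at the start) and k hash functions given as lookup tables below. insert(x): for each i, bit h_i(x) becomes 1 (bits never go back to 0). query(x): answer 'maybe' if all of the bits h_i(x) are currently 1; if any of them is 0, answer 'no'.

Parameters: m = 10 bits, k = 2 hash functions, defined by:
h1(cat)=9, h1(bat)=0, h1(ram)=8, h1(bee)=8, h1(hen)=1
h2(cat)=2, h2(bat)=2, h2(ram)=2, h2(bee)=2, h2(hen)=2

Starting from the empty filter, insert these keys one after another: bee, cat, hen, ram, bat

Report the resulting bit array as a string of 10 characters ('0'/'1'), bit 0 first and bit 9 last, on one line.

Start: bits=0000000000
After insert 'bee': sets bits 2 8 -> bits=0010000010
After insert 'cat': sets bits 2 9 -> bits=0010000011
After insert 'hen': sets bits 1 2 -> bits=0110000011
After insert 'ram': sets bits 2 8 -> bits=0110000011
After insert 'bat': sets bits 0 2 -> bits=1110000011

Answer: 1110000011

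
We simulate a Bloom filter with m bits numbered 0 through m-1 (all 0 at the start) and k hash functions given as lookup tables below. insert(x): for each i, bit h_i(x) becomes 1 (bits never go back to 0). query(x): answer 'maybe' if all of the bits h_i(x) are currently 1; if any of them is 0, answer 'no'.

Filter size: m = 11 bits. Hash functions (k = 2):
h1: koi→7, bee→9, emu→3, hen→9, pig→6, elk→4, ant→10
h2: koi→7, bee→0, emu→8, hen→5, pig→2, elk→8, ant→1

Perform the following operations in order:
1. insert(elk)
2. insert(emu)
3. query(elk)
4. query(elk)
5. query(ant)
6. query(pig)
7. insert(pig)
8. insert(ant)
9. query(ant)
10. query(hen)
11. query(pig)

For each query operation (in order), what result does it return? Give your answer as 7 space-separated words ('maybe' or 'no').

Start: bits=00000000000
Op 1: insert elk -> sets bits 4 8 -> bits=00001000100
Op 2: insert emu -> sets bits 3 8 -> bits=00011000100
Op 3: query elk -> checks bit4=1, bit8=1 (all 1) -> maybe
Op 4: query elk -> checks bit4=1, bit8=1 (all 1) -> maybe
Op 5: query ant -> checks bit1=0, bit10=0 (has a 0) -> no
Op 6: query pig -> checks bit2=0, bit6=0 (has a 0) -> no
Op 7: insert pig -> sets bits 2 6 -> bits=00111010100
Op 8: insert ant -> sets bits 1 10 -> bits=01111010101
Op 9: query ant -> checks bit1=1, bit10=1 (all 1) -> maybe
Op 10: query hen -> checks bit5=0, bit9=0 (has a 0) -> no
Op 11: query pig -> checks bit2=1, bit6=1 (all 1) -> maybe
Query results in order: maybe maybe no no maybe no maybe

Answer: maybe maybe no no maybe no maybe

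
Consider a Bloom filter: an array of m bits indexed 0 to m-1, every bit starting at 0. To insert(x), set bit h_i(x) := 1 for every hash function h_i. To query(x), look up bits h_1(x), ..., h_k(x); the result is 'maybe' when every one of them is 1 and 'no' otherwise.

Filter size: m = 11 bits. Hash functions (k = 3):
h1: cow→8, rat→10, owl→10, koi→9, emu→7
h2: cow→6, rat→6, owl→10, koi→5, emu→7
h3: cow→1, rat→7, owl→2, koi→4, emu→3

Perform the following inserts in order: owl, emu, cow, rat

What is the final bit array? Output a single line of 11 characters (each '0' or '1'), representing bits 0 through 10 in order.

Answer: 01110011101

Derivation:
Start: bits=00000000000
After insert 'owl': sets bits 2 10 -> bits=00100000001
After insert 'emu': sets bits 3 7 -> bits=00110001001
After insert 'cow': sets bits 1 6 8 -> bits=01110011101
After insert 'rat': sets bits 6 7 10 -> bits=01110011101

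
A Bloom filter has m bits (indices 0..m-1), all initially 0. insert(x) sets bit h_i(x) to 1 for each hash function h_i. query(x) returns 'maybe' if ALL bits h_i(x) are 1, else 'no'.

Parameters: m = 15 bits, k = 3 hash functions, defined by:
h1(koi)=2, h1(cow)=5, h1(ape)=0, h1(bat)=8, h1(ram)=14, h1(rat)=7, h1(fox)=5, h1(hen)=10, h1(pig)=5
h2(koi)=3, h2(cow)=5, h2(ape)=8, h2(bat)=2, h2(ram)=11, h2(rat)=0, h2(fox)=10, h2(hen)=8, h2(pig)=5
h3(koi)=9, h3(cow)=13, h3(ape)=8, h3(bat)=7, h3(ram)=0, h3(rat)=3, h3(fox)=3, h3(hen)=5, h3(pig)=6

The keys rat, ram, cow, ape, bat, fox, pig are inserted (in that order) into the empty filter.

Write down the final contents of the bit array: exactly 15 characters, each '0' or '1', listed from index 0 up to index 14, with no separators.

Answer: 101101111011011

Derivation:
Start: bits=000000000000000
After insert 'rat': sets bits 0 3 7 -> bits=100100010000000
After insert 'ram': sets bits 0 11 14 -> bits=100100010001001
After insert 'cow': sets bits 5 13 -> bits=100101010001011
After insert 'ape': sets bits 0 8 -> bits=100101011001011
After insert 'bat': sets bits 2 7 8 -> bits=101101011001011
After insert 'fox': sets bits 3 5 10 -> bits=101101011011011
After insert 'pig': sets bits 5 6 -> bits=101101111011011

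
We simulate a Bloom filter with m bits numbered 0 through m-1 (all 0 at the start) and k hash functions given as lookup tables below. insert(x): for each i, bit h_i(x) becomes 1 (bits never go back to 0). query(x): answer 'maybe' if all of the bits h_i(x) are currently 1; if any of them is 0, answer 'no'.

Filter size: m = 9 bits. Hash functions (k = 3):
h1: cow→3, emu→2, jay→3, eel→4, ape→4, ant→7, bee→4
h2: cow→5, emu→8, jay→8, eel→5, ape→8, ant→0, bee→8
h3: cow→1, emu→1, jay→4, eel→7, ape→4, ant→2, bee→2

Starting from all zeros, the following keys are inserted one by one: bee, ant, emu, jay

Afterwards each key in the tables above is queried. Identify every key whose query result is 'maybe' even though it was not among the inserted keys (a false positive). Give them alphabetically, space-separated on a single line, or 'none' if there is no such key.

Start: bits=000000000
After insert 'bee': sets bits 2 4 8 -> bits=001010001
After insert 'ant': sets bits 0 2 7 -> bits=101010011
After insert 'emu': sets bits 1 2 8 -> bits=111010011
After insert 'jay': sets bits 3 4 8 -> bits=111110011
Not inserted: ape cow eel — query each against bits=111110011:
query ape: checks bit4=1, bit8=1 (all 1) -> maybe => FALSE POSITIVE
query cow: checks bit1=1, bit3=1, bit5=0 (has a 0) -> no => not a false positive
query eel: checks bit4=1, bit5=0, bit7=1 (has a 0) -> no => not a false positive
False positives (alphabetical): ape

Answer: ape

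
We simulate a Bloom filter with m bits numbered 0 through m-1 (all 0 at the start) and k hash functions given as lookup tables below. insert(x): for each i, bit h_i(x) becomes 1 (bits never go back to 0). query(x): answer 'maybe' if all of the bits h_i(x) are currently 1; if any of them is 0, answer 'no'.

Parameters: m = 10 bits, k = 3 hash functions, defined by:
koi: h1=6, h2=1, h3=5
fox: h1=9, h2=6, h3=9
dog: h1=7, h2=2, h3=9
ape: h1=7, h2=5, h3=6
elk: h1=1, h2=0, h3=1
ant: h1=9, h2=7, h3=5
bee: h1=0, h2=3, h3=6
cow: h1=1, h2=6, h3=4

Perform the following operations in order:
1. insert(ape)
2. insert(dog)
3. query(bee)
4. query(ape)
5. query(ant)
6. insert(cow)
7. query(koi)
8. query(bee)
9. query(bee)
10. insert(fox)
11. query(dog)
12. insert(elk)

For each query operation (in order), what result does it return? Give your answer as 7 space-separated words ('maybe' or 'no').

Answer: no maybe maybe maybe no no maybe

Derivation:
Start: bits=0000000000
Op 1: insert ape -> sets bits 5 6 7 -> bits=0000011100
Op 2: insert dog -> sets bits 2 7 9 -> bits=0010011101
Op 3: query bee -> checks bit0=0, bit3=0, bit6=1 (has a 0) -> no
Op 4: query ape -> checks bit5=1, bit6=1, bit7=1 (all 1) -> maybe
Op 5: query ant -> checks bit5=1, bit7=1, bit9=1 (all 1) -> maybe
Op 6: insert cow -> sets bits 1 4 6 -> bits=0110111101
Op 7: query koi -> checks bit1=1, bit5=1, bit6=1 (all 1) -> maybe
Op 8: query bee -> checks bit0=0, bit3=0, bit6=1 (has a 0) -> no
Op 9: query bee -> checks bit0=0, bit3=0, bit6=1 (has a 0) -> no
Op 10: insert fox -> sets bits 6 9 -> bits=0110111101
Op 11: query dog -> checks bit2=1, bit7=1, bit9=1 (all 1) -> maybe
Op 12: insert elk -> sets bits 0 1 -> bits=1110111101
Query results in order: no maybe maybe maybe no no maybe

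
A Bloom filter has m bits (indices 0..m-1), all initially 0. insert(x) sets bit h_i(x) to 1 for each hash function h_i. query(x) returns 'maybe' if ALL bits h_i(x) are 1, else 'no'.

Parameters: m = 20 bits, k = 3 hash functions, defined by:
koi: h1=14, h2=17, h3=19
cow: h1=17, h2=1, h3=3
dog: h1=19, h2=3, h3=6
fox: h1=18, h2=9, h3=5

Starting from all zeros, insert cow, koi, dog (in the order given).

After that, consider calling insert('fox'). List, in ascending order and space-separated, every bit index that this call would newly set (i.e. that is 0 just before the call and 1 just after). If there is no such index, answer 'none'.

Start: bits=00000000000000000000
After insert 'cow': sets bits 1 3 17 -> bits=01010000000000000100
After insert 'koi': sets bits 14 17 19 -> bits=01010000000000100101
After insert 'dog': sets bits 3 6 19 -> bits=01010010000000100101
insert 'fox' would touch bits 5 9 18; currently bit5=0, bit9=0, bit18=0
Bits that are 0 among those (would change 0->1): 5 9 18

Answer: 5 9 18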